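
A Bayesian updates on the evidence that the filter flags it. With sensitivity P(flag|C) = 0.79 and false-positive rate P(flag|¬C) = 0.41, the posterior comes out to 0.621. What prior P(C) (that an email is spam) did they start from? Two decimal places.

P(C) = 0.46

Bayes' rule in odds form gives O(C|E) = O(C)·[P(E|C)/P(E|¬C)], hence O(C) = O(C|E)/LR.
Posterior odds = 0.621/(1−0.621) = 1.6385. LR = 0.79/0.41 = 1.9268.
Prior odds = 1.6385/1.9268 = 0.8504, so P(C) = 0.8504/(1+0.8504) ≈ 0.46.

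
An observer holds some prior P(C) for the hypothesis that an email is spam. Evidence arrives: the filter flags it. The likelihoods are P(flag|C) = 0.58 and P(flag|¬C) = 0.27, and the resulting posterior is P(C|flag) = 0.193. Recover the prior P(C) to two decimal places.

P(C) = 0.10

In odds form, posterior odds = prior odds × likelihood ratio, so prior odds = posterior odds ÷ LR.
Posterior odds = 0.193/(1−0.193) = 0.2392. LR = 0.58/0.27 = 2.1481.
Prior odds = 0.2392/2.1481 = 0.1114, so P(C) = 0.1114/(1+0.1114) ≈ 0.10.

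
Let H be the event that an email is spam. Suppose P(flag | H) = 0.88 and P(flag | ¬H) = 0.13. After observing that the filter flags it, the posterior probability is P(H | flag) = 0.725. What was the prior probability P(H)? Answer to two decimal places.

Bayes' rule in odds form gives O(H|E) = O(H)·[P(E|H)/P(E|¬H)], hence O(H) = O(H|E)/LR.
Posterior odds = 0.725/(1−0.725) = 2.6364. LR = 0.88/0.13 = 6.7692.
Prior odds = 2.6364/6.7692 = 0.3895, so P(H) = 0.3895/(1+0.3895) ≈ 0.28.

P(H) = 0.28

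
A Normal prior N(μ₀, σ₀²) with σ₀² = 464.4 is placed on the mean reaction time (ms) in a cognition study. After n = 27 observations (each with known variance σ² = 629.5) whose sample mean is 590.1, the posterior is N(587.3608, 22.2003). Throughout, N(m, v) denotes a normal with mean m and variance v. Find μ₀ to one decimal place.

The posterior mean is a precision-weighted average: μ_n = (τ₀μ₀ + τ_data·x̄)/(τ₀+τ_data), with τ₀=1/σ₀² and τ_data=n/σ².
Here τ₀ = 1/464.4 = 0.002153 and τ_data = 27/629.5 = 0.042891, so τ_n = 0.045044.
Rearranging for μ₀: μ₀ = (μ_n·τ_n − τ_data·x̄)/τ₀ = (587.3608·0.045044 − 0.042891·590.1) / 0.002153 = 1.147101/0.002153 ≈ 532.8.

μ₀ = 532.8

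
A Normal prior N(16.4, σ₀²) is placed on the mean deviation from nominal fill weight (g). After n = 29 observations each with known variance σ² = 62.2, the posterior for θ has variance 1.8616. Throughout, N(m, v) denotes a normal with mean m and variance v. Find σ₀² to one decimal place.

σ₀² = 14.1

For the Normal–Normal model with known σ², precisions add: τ_n = τ₀ + n/σ².
So 1/σ₀² = 1/1.8616 − 29/62.2 = 0.537172 − 0.466238 = 0.070934.
Hence σ₀² = 1/0.070934 ≈ 14.1.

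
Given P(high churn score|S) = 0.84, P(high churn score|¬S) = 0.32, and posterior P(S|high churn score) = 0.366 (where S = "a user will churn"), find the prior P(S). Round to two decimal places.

In odds form, posterior odds = prior odds × likelihood ratio, so prior odds = posterior odds ÷ LR.
Posterior odds = 0.366/(1−0.366) = 0.5773. LR = 0.84/0.32 = 2.6250.
Prior odds = 0.5773/2.6250 = 0.2199, so P(S) = 0.2199/(1+0.2199) ≈ 0.18.

P(S) = 0.18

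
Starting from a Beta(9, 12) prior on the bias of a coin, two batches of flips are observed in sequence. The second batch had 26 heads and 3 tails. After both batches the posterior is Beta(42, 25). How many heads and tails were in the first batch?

7 heads and 10 tails

Because Beta–binomial updating is additive in the counts, the combined data contributed (α_post−α_prior, β_post−β_prior) successes and failures.
Total across both batches: 42−9=33 heads, 25−12=13 tails.
Subtract the second batch: 33−26=7 heads and 13−3=10 tails.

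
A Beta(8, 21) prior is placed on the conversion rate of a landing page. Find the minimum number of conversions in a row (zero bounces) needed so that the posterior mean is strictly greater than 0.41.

After k conversions and 0 bounces the posterior is Beta(8+k, 21), with mean (8+k)/(8+21+k).
Set (8+k)/(29+k) > 0.41 and solve: k > (0.41·29 − 8)/(1 − 0.41) = 6.593.
The smallest integer exceeding 6.593 is 7.

k = 7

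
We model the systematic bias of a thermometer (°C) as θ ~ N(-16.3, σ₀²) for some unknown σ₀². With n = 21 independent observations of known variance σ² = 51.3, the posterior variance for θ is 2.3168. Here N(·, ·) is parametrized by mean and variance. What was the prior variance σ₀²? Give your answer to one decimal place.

σ₀² = 44.9

Posterior precision equals prior precision plus data precision: 1/σ_n² = 1/σ₀² + n/σ².
So 1/σ₀² = 1/2.3168 − 21/51.3 = 0.431630 − 0.409357 = 0.022273.
Hence σ₀² = 1/0.022273 ≈ 44.9.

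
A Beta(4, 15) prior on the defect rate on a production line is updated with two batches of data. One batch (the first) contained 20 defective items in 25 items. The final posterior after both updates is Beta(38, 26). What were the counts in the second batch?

Because Beta–binomial updating is additive in the counts, the combined data contributed (α_post−α_prior, β_post−β_prior) successes and failures.
Total across both batches: 38−4=34 defective items, 26−15=11 good items.
Subtract the first batch: 34−20=14 defective items and 11−5=6 good items.

14 defective items and 6 good items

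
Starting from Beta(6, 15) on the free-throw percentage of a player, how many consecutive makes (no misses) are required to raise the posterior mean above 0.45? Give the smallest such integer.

After k makes and 0 misses the posterior is Beta(6+k, 15), with mean (6+k)/(6+15+k).
Set (6+k)/(21+k) > 0.45 and solve: k > (0.45·21 − 6)/(1 − 0.45) = 6.273.
The smallest integer exceeding 6.273 is 7.

k = 7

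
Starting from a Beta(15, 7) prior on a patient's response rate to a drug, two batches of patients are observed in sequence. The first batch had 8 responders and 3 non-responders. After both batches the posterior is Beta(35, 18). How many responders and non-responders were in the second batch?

Sequential conjugate updates are equivalent to a single update on the pooled data, so total successes = posterior α − prior α and total failures = posterior β − prior β.
Total across both batches: 35−15=20 responders, 18−7=11 non-responders.
Subtract the first batch: 20−8=12 responders and 11−3=8 non-responders.

12 responders and 8 non-responders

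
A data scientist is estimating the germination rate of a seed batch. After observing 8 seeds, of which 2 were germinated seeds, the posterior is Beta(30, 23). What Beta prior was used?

Beta(28, 17)

A Beta(α, β) prior with s successes and f failures in binomial data gives a Beta(α+s, β+f) posterior.
Subtract the data counts: 30−2=28, 23−6=17.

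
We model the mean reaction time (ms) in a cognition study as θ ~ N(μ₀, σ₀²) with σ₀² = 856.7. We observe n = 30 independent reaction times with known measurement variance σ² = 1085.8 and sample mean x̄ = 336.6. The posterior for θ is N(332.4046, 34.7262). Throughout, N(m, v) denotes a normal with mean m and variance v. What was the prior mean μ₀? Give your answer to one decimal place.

The posterior mean is a precision-weighted average: μ_n = (τ₀μ₀ + τ_data·x̄)/(τ₀+τ_data), with τ₀=1/σ₀² and τ_data=n/σ².
Here τ₀ = 1/856.7 = 0.001167 and τ_data = 30/1085.8 = 0.027629, so τ_n = 0.028796.
Rearranging for μ₀: μ₀ = (μ_n·τ_n − τ_data·x̄)/τ₀ = (332.4046·0.028796 − 0.027629·336.6) / 0.001167 = 0.272001/0.001167 ≈ 233.1.

μ₀ = 233.1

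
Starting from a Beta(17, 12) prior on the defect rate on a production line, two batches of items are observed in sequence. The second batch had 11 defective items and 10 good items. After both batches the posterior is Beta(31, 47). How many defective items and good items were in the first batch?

Because Beta–binomial updating is additive in the counts, the combined data contributed (α_post−α_prior, β_post−β_prior) successes and failures.
Total across both batches: 31−17=14 defective items, 47−12=35 good items.
Subtract the second batch: 14−11=3 defective items and 35−10=25 good items.

3 defective items and 25 good items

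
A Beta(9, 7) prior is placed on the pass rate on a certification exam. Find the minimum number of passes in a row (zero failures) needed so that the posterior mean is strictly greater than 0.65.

After k passes and 0 failures the posterior is Beta(9+k, 7), with mean (9+k)/(9+7+k).
Set (9+k)/(16+k) > 0.65 and solve: k > (0.65·16 − 9)/(1 − 0.65) = 4.000.
The smallest integer exceeding 4.000 is 5, and checking k=5: (14)/(21) = 0.6667 > 0.65.

k = 5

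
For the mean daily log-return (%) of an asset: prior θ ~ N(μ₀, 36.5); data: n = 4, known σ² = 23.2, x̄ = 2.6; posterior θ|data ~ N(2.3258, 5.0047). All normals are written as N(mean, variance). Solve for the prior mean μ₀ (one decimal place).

μ₀ = 0.6

With known observation variance, the Normal–Normal posterior has precision τ_n = τ₀ + n/σ² and mean μ_n = (τ₀μ₀ + (n/σ²)x̄)/τ_n.
Here τ₀ = 1/36.5 = 0.027397 and τ_data = 4/23.2 = 0.172414, so τ_n = 0.199811.
Rearranging for μ₀: μ₀ = (μ_n·τ_n − τ_data·x̄)/τ₀ = (2.3258·0.199811 − 0.172414·2.6) / 0.027397 = 0.016444/0.027397 ≈ 0.6.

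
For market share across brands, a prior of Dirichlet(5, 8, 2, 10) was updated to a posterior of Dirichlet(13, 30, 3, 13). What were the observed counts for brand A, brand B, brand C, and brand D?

counts (8, 22, 1, 3)

For a Dirichlet(α) prior with multinomial counts c, the posterior is Dirichlet(α + c) componentwise.
Counts are posterior − prior componentwise: 13−5=8, 30−8=22, 3−2=1, 13−10=3.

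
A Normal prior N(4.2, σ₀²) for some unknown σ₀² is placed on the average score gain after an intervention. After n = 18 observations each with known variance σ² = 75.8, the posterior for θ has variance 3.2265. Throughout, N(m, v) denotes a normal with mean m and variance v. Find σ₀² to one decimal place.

Posterior precision equals prior precision plus data precision: 1/σ_n² = 1/σ₀² + n/σ².
So 1/σ₀² = 1/3.2265 − 18/75.8 = 0.309933 − 0.237467 = 0.072466.
Hence σ₀² = 1/0.072466 ≈ 13.8.

σ₀² = 13.8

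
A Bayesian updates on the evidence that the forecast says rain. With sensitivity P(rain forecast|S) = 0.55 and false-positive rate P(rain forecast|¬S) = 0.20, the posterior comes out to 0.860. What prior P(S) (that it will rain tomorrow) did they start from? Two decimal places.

Bayes' rule in odds form gives O(S|E) = O(S)·[P(E|S)/P(E|¬S)], hence O(S) = O(S|E)/LR.
Posterior odds = 0.860/(1−0.860) = 6.1429. LR = 0.55/0.20 = 2.7500.
Prior odds = 6.1429/2.7500 = 2.2338, so P(S) = 2.2338/(1+2.2338) ≈ 0.69.

P(S) = 0.69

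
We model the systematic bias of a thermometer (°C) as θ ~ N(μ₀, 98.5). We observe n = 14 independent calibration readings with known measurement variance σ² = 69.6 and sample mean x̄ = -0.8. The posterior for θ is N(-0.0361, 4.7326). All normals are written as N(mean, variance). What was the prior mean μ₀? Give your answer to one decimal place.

μ₀ = 15.1

With known observation variance, the Normal–Normal posterior has precision τ_n = τ₀ + n/σ² and mean μ_n = (τ₀μ₀ + (n/σ²)x̄)/τ_n.
Here τ₀ = 1/98.5 = 0.010152 and τ_data = 14/69.6 = 0.201149, so τ_n = 0.211301.
Rearranging for μ₀: μ₀ = (μ_n·τ_n − τ_data·x̄)/τ₀ = (-0.0361·0.211301 − 0.201149·-0.8) / 0.010152 = 0.153291/0.010152 ≈ 15.1.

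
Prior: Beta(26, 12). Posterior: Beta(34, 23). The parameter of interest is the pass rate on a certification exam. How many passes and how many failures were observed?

8 passes and 11 failures

Beta is conjugate to the binomial likelihood: posterior = Beta(a+s, b+f).
So s = 34 − 26 = 8 and f = 23 − 12 = 11.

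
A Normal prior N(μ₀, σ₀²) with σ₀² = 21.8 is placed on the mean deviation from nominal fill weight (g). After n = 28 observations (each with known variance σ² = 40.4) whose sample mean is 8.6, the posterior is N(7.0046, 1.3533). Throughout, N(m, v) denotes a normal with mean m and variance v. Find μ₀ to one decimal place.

μ₀ = -17.1

With known observation variance, the Normal–Normal posterior has precision τ_n = τ₀ + n/σ² and mean μ_n = (τ₀μ₀ + (n/σ²)x̄)/τ_n.
Here τ₀ = 1/21.8 = 0.045872 and τ_data = 28/40.4 = 0.693069, so τ_n = 0.738941.
Rearranging for μ₀: μ₀ = (μ_n·τ_n − τ_data·x̄)/τ₀ = (7.0046·0.738941 − 0.693069·8.6) / 0.045872 = -0.784407/0.045872 ≈ -17.1.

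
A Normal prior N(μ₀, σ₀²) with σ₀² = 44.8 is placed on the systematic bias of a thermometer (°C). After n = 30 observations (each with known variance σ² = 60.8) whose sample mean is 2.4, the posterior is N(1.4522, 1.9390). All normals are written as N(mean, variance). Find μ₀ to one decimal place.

The posterior mean is a precision-weighted average: μ_n = (τ₀μ₀ + τ_data·x̄)/(τ₀+τ_data), with τ₀=1/σ₀² and τ_data=n/σ².
Here τ₀ = 1/44.8 = 0.022321 and τ_data = 30/60.8 = 0.493421, so τ_n = 0.515742.
Rearranging for μ₀: μ₀ = (μ_n·τ_n − τ_data·x̄)/τ₀ = (1.4522·0.515742 − 0.493421·2.4) / 0.022321 = -0.435250/0.022321 ≈ -19.5.

μ₀ = -19.5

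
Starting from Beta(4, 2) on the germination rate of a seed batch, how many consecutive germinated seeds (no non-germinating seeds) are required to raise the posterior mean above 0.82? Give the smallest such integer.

After k germinated seeds and 0 non-germinating seeds the posterior is Beta(4+k, 2), with mean (4+k)/(4+2+k).
Set (4+k)/(6+k) > 0.82 and solve: k > (0.82·6 − 4)/(1 − 0.82) = 5.111.
The smallest integer exceeding 5.111 is 6, and checking k=6: (10)/(12) = 0.8333 > 0.82.

k = 6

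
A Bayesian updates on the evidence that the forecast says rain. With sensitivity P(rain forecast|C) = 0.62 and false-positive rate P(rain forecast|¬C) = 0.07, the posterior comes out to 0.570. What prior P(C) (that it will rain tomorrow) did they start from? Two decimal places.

Bayes' rule in odds form gives O(C|E) = O(C)·[P(E|C)/P(E|¬C)], hence O(C) = O(C|E)/LR.
Posterior odds = 0.570/(1−0.570) = 1.3256. LR = 0.62/0.07 = 8.8571.
Prior odds = 1.3256/8.8571 = 0.1497, so P(C) = 0.1497/(1+0.1497) ≈ 0.13.

P(C) = 0.13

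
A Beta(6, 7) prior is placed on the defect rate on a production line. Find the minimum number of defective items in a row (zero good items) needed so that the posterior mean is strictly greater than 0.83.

k = 29

After k defective items and 0 good items the posterior is Beta(6+k, 7), with mean (6+k)/(6+7+k).
Set (6+k)/(13+k) > 0.83 and solve: k > (0.83·13 − 6)/(1 − 0.83) = 28.176.
The smallest integer exceeding 28.176 is 29, and checking k=29: (35)/(42) = 0.8333 > 0.83.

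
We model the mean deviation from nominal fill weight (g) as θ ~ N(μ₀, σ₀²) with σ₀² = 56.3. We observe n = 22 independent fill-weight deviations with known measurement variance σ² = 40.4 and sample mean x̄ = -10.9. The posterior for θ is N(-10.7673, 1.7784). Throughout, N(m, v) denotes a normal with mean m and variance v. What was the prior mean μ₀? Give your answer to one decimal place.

The posterior mean is a precision-weighted average: μ_n = (τ₀μ₀ + τ_data·x̄)/(τ₀+τ_data), with τ₀=1/σ₀² and τ_data=n/σ².
Here τ₀ = 1/56.3 = 0.017762 and τ_data = 22/40.4 = 0.544554, so τ_n = 0.562316.
Rearranging for μ₀: μ₀ = (μ_n·τ_n − τ_data·x̄)/τ₀ = (-10.7673·0.562316 − 0.544554·-10.9) / 0.017762 = -0.118986/0.017762 ≈ -6.7.

μ₀ = -6.7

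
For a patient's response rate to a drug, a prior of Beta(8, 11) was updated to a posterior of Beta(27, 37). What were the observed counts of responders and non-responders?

19 responders and 26 non-responders

A Beta(a, b) prior with s successes and f failures in binomial data gives a Beta(a+s, b+f) posterior.
So s = 27 − 8 = 19 and f = 37 − 11 = 26.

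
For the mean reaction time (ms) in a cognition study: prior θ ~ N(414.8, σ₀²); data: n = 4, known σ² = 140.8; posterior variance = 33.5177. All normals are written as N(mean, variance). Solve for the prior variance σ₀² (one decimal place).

Posterior precision equals prior precision plus data precision: 1/σ_n² = 1/σ₀² + n/σ².
So 1/σ₀² = 1/33.5177 − 4/140.8 = 0.029835 − 0.028409 = 0.001426.
Hence σ₀² = 1/0.001426 ≈ 701.3.

σ₀² = 701.3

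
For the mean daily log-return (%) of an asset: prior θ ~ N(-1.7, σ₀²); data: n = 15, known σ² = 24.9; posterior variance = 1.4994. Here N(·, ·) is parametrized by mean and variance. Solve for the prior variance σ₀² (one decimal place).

For the Normal–Normal model with known σ², precisions add: τ_n = τ₀ + n/σ².
So 1/σ₀² = 1/1.4994 − 15/24.9 = 0.666933 − 0.602410 = 0.064523.
Hence σ₀² = 1/0.064523 ≈ 15.5.

σ₀² = 15.5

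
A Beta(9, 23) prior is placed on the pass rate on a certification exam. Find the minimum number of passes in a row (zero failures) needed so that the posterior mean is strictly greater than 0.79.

k = 78

After k passes and 0 failures the posterior is Beta(9+k, 23), with mean (9+k)/(9+23+k).
Set (9+k)/(32+k) > 0.79 and solve: k > (0.79·32 − 9)/(1 − 0.79) = 77.524.
The smallest integer exceeding 77.524 is 78, and checking k=78: (87)/(110) = 0.7909 > 0.79.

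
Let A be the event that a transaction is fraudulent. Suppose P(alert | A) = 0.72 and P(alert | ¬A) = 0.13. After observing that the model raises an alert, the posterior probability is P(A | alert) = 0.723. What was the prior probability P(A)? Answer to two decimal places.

Bayes' rule in odds form gives O(A|E) = O(A)·[P(E|A)/P(E|¬A)], hence O(A) = O(A|E)/LR.
Posterior odds = 0.723/(1−0.723) = 2.6101. LR = 0.72/0.13 = 5.5385.
Prior odds = 2.6101/5.5385 = 0.4713, so P(A) = 0.4713/(1+0.4713) ≈ 0.32.

P(A) = 0.32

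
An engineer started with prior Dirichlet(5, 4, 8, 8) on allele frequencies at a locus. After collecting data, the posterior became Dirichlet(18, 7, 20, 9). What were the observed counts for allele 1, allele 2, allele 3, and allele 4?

counts (13, 3, 12, 1)

For a Dirichlet(α) prior with multinomial counts c, the posterior is Dirichlet(α + c) componentwise.
Counts are posterior − prior componentwise: 18−5=13, 7−4=3, 20−8=12, 9−8=1.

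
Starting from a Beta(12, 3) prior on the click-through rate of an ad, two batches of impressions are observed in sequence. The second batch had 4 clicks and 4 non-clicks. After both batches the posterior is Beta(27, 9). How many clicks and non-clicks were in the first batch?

Sequential conjugate updates are equivalent to a single update on the pooled data, so total successes = posterior α − prior α and total failures = posterior β − prior β.
Total across both batches: 27−12=15 clicks, 9−3=6 non-clicks.
Subtract the second batch: 15−4=11 clicks and 6−4=2 non-clicks.

11 clicks and 2 non-clicks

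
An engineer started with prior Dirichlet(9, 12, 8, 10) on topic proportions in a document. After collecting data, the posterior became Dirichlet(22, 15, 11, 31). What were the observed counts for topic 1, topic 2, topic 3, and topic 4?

For a Dirichlet(α) prior with multinomial counts c, the posterior is Dirichlet(α + c) componentwise.
Counts are posterior − prior componentwise: 22−9=13, 15−12=3, 11−8=3, 31−10=21.

counts (13, 3, 3, 21)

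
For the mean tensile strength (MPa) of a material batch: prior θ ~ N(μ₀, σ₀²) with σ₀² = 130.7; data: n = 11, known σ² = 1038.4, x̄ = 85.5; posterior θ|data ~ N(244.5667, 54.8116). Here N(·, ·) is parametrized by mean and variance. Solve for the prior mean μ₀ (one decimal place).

The posterior mean is a precision-weighted average: μ_n = (τ₀μ₀ + τ_data·x̄)/(τ₀+τ_data), with τ₀=1/σ₀² and τ_data=n/σ².
Here τ₀ = 1/130.7 = 0.007651 and τ_data = 11/1038.4 = 0.010593, so τ_n = 0.018244.
Rearranging for μ₀: μ₀ = (μ_n·τ_n − τ_data·x̄)/τ₀ = (244.5667·0.018244 − 0.010593·85.5) / 0.007651 = 3.556173/0.007651 ≈ 464.8.

μ₀ = 464.8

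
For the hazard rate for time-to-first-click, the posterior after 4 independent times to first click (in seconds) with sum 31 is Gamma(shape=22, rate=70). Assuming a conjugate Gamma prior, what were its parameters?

Gamma(shape=18, rate=39)

Gamma–exponential conjugacy: posterior shape = α + n, posterior rate = β + Σtᵢ.
So α = 22 − 4 = 18 and β = 70 − 31 = 39.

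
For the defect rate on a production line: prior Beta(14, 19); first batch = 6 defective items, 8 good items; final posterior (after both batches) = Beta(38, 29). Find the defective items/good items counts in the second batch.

18 defective items and 2 good items

Because Beta–binomial updating is additive in the counts, the combined data contributed (α_post−α_prior, β_post−β_prior) successes and failures.
Total across both batches: 38−14=24 defective items, 29−19=10 good items.
Subtract the first batch: 24−6=18 defective items and 10−8=2 good items.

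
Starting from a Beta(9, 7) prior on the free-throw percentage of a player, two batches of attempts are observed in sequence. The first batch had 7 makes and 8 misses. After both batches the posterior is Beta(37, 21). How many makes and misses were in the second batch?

21 makes and 6 misses

Because Beta–binomial updating is additive in the counts, the combined data contributed (α_post−α_prior, β_post−β_prior) successes and failures.
Total across both batches: 37−9=28 makes, 21−7=14 misses.
Subtract the first batch: 28−7=21 makes and 14−8=6 misses.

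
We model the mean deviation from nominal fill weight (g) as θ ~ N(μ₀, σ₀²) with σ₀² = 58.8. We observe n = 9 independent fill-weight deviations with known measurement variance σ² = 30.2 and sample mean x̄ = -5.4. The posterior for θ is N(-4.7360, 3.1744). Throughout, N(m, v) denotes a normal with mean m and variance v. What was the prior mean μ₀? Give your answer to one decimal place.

μ₀ = 6.9

With known observation variance, the Normal–Normal posterior has precision τ_n = τ₀ + n/σ² and mean μ_n = (τ₀μ₀ + (n/σ²)x̄)/τ_n.
Here τ₀ = 1/58.8 = 0.017007 and τ_data = 9/30.2 = 0.298013, so τ_n = 0.315020.
Rearranging for μ₀: μ₀ = (μ_n·τ_n − τ_data·x̄)/τ₀ = (-4.7360·0.315020 − 0.298013·-5.4) / 0.017007 = 0.117335/0.017007 ≈ 6.9.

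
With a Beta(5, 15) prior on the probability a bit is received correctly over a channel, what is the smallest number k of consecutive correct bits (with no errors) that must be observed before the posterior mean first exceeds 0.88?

After k correct bits and 0 errors the posterior is Beta(5+k, 15), with mean (5+k)/(5+15+k).
Set (5+k)/(20+k) > 0.88 and solve: k > (0.88·20 − 5)/(1 − 0.88) = 105.000.
The smallest integer exceeding 105.000 is 106.

k = 106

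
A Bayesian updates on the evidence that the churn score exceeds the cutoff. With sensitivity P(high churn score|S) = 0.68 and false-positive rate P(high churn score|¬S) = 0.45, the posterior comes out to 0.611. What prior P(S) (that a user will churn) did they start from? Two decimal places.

In odds form, posterior odds = prior odds × likelihood ratio, so prior odds = posterior odds ÷ LR.
Posterior odds = 0.611/(1−0.611) = 1.5707. LR = 0.68/0.45 = 1.5111.
Prior odds = 1.5707/1.5111 = 1.0394, so P(S) = 1.0394/(1+1.0394) ≈ 0.51.

P(S) = 0.51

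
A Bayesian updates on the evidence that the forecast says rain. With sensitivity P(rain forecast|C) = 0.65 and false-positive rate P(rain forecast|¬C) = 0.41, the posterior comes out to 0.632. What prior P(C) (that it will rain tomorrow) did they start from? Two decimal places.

In odds form, posterior odds = prior odds × likelihood ratio, so prior odds = posterior odds ÷ LR.
Posterior odds = 0.632/(1−0.632) = 1.7174. LR = 0.65/0.41 = 1.5854.
Prior odds = 1.7174/1.5854 = 1.0833, so P(C) = 1.0833/(1+1.0833) ≈ 0.52.

P(C) = 0.52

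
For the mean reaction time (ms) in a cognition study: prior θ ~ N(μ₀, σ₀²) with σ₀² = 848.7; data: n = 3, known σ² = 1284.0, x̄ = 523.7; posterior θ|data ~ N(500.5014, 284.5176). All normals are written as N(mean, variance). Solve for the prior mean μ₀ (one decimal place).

μ₀ = 454.5

The posterior mean is a precision-weighted average: μ_n = (τ₀μ₀ + τ_data·x̄)/(τ₀+τ_data), with τ₀=1/σ₀² and τ_data=n/σ².
Here τ₀ = 1/848.7 = 0.001178 and τ_data = 3/1284.0 = 0.002336, so τ_n = 0.003514.
Rearranging for μ₀: μ₀ = (μ_n·τ_n − τ_data·x̄)/τ₀ = (500.5014·0.003514 − 0.002336·523.7) / 0.001178 = 0.535399/0.001178 ≈ 454.5.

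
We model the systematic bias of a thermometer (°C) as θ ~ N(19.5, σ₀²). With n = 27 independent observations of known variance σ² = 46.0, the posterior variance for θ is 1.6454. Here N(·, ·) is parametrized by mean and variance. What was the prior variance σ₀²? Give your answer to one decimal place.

Posterior precision equals prior precision plus data precision: 1/σ_n² = 1/σ₀² + n/σ².
So 1/σ₀² = 1/1.6454 − 27/46.0 = 0.607755 − 0.586957 = 0.020798.
Hence σ₀² = 1/0.020798 ≈ 48.1.

σ₀² = 48.1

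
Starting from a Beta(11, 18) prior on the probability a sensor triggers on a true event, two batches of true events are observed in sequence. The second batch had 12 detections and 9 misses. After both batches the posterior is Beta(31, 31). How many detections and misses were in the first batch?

Sequential conjugate updates are equivalent to a single update on the pooled data, so total successes = posterior α − prior α and total failures = posterior β − prior β.
Total across both batches: 31−11=20 detections, 31−18=13 misses.
Subtract the second batch: 20−12=8 detections and 13−9=4 misses.

8 detections and 4 misses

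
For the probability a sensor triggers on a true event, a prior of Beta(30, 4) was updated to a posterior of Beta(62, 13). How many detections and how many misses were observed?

32 detections and 9 misses

Under Beta–binomial conjugacy the posterior parameters are (α+s, β+f).
Match parameters: s=62−30=32, f=13−4=9.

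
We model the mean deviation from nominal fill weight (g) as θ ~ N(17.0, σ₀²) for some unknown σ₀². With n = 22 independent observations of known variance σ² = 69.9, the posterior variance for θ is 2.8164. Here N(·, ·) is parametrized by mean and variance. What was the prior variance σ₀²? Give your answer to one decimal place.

For the Normal–Normal model with known σ², precisions add: τ_n = τ₀ + n/σ².
So 1/σ₀² = 1/2.8164 − 22/69.9 = 0.355063 − 0.314735 = 0.040328.
Hence σ₀² = 1/0.040328 ≈ 24.8.

σ₀² = 24.8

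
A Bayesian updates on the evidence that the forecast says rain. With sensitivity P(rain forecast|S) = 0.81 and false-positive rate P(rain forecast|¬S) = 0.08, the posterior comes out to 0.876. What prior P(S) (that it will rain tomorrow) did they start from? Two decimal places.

Bayes' rule in odds form gives O(S|E) = O(S)·[P(E|S)/P(E|¬S)], hence O(S) = O(S|E)/LR.
Posterior odds = 0.876/(1−0.876) = 7.0645. LR = 0.81/0.08 = 10.1250.
Prior odds = 7.0645/10.1250 = 0.6977, so P(S) = 0.6977/(1+0.6977) ≈ 0.41.

P(S) = 0.41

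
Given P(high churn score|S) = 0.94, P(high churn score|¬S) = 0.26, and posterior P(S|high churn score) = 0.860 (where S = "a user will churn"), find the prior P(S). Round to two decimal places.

P(S) = 0.63

In odds form, posterior odds = prior odds × likelihood ratio, so prior odds = posterior odds ÷ LR.
Posterior odds = 0.860/(1−0.860) = 6.1429. LR = 0.94/0.26 = 3.6154.
Prior odds = 6.1429/3.6154 = 1.6991, so P(S) = 1.6991/(1+1.6991) ≈ 0.63.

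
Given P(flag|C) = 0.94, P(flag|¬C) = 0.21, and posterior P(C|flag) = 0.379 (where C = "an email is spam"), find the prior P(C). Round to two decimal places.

P(C) = 0.12

Bayes' rule in odds form gives O(C|E) = O(C)·[P(E|C)/P(E|¬C)], hence O(C) = O(C|E)/LR.
Posterior odds = 0.379/(1−0.379) = 0.6103. LR = 0.94/0.21 = 4.4762.
Prior odds = 0.6103/4.4762 = 0.1363, so P(C) = 0.1363/(1+0.1363) ≈ 0.12.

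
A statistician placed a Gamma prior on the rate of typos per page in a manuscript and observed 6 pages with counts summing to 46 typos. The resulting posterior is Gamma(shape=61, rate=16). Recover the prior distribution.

Gamma–Poisson conjugacy: posterior shape = α + Σxᵢ, posterior rate = β + n.
So α = 61 − 46 = 15 and β = 16 − 6 = 10.

Gamma(shape=15, rate=10)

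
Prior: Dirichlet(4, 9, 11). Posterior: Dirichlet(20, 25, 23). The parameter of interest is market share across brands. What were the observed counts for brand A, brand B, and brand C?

counts (16, 16, 12)

For a Dirichlet(α) prior with multinomial counts c, the posterior is Dirichlet(α + c) componentwise.
Counts are posterior − prior componentwise: 20−4=16, 25−9=16, 23−11=12.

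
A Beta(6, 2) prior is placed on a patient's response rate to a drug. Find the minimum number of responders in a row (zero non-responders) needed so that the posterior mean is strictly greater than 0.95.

k = 33

After k responders and 0 non-responders the posterior is Beta(6+k, 2), with mean (6+k)/(6+2+k).
Set (6+k)/(8+k) > 0.95 and solve: k > (0.95·8 − 6)/(1 − 0.95) = 32.000.
The smallest integer exceeding 32.000 is 33.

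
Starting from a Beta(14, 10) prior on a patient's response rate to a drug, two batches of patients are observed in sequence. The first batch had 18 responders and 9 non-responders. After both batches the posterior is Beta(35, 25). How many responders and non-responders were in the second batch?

Sequential conjugate updates are equivalent to a single update on the pooled data, so total successes = posterior α − prior α and total failures = posterior β − prior β.
Total across both batches: 35−14=21 responders, 25−10=15 non-responders.
Subtract the first batch: 21−18=3 responders and 15−9=6 non-responders.

3 responders and 6 non-responders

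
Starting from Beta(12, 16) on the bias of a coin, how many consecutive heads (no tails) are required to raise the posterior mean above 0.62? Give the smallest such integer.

k = 15

After k heads and 0 tails the posterior is Beta(12+k, 16), with mean (12+k)/(12+16+k).
Set (12+k)/(28+k) > 0.62 and solve: k > (0.62·28 − 12)/(1 − 0.62) = 14.105.
The smallest integer exceeding 14.105 is 15.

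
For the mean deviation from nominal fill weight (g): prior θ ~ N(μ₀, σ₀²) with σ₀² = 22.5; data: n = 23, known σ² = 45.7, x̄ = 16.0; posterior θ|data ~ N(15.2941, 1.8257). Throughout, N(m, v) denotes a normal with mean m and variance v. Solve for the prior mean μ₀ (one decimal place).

The posterior mean is a precision-weighted average: μ_n = (τ₀μ₀ + τ_data·x̄)/(τ₀+τ_data), with τ₀=1/σ₀² and τ_data=n/σ².
Here τ₀ = 1/22.5 = 0.044444 and τ_data = 23/45.7 = 0.503282, so τ_n = 0.547726.
Rearranging for μ₀: μ₀ = (μ_n·τ_n − τ_data·x̄)/τ₀ = (15.2941·0.547726 − 0.503282·16.0) / 0.044444 = 0.324464/0.044444 ≈ 7.3.

μ₀ = 7.3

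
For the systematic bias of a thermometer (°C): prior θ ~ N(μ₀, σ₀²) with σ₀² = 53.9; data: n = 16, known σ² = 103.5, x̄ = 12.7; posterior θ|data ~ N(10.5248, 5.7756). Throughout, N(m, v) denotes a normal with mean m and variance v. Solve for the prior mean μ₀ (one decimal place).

The posterior mean is a precision-weighted average: μ_n = (τ₀μ₀ + τ_data·x̄)/(τ₀+τ_data), with τ₀=1/σ₀² and τ_data=n/σ².
Here τ₀ = 1/53.9 = 0.018553 and τ_data = 16/103.5 = 0.154589, so τ_n = 0.173142.
Rearranging for μ₀: μ₀ = (μ_n·τ_n − τ_data·x̄)/τ₀ = (10.5248·0.173142 − 0.154589·12.7) / 0.018553 = -0.140995/0.018553 ≈ -7.6.

μ₀ = -7.6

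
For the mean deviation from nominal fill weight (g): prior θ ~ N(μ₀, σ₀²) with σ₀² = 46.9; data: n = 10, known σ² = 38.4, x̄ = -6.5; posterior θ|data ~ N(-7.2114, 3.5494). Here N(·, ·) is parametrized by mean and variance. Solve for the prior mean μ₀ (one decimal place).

μ₀ = -15.9

With known observation variance, the Normal–Normal posterior has precision τ_n = τ₀ + n/σ² and mean μ_n = (τ₀μ₀ + (n/σ²)x̄)/τ_n.
Here τ₀ = 1/46.9 = 0.021322 and τ_data = 10/38.4 = 0.260417, so τ_n = 0.281739.
Rearranging for μ₀: μ₀ = (μ_n·τ_n − τ_data·x̄)/τ₀ = (-7.2114·0.281739 − 0.260417·-6.5) / 0.021322 = -0.339022/0.021322 ≈ -15.9.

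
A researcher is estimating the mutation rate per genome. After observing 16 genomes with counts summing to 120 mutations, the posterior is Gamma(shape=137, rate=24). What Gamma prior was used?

Gamma–Poisson conjugacy: posterior shape = α + Σxᵢ, posterior rate = β + n.
So α = 137 − 120 = 17 and β = 24 − 16 = 8.

Gamma(shape=17, rate=8)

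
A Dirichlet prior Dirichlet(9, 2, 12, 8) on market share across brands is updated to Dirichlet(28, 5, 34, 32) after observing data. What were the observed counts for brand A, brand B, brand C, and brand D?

counts (19, 3, 22, 24)

For a Dirichlet(α) prior with multinomial counts c, the posterior is Dirichlet(α + c) componentwise.
Counts are posterior − prior componentwise: 28−9=19, 5−2=3, 34−12=22, 32−8=24.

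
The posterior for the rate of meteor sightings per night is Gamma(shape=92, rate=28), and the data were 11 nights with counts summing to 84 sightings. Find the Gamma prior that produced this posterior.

Gamma(shape=8, rate=17)

A Gamma(α, β) prior (rate parametrization) on a Poisson rate with n observations summing to S gives posterior Gamma(α+S, β+n).
So α = 92 − 84 = 8 and β = 28 − 11 = 17.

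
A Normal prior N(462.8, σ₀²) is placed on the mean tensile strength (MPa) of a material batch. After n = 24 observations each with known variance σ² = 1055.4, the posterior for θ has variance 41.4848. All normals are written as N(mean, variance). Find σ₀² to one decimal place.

σ₀² = 732.6

For the Normal–Normal model with known σ², precisions add: τ_n = τ₀ + n/σ².
So 1/σ₀² = 1/41.4848 − 24/1055.4 = 0.024105 − 0.022740 = 0.001365.
Hence σ₀² = 1/0.001365 ≈ 732.6.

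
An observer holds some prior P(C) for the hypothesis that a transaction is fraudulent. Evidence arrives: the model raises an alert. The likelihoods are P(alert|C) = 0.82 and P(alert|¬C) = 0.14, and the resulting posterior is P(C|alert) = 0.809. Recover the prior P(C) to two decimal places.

P(C) = 0.42

In odds form, posterior odds = prior odds × likelihood ratio, so prior odds = posterior odds ÷ LR.
Posterior odds = 0.809/(1−0.809) = 4.2356. LR = 0.82/0.14 = 5.8571.
Prior odds = 4.2356/5.8571 = 0.7232, so P(C) = 0.7232/(1+0.7232) ≈ 0.42.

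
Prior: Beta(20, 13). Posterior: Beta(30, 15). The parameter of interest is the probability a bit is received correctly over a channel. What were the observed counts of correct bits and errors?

Under Beta–binomial conjugacy the posterior parameters are (a+s, b+f).
So s = 30 − 20 = 10 and f = 15 − 13 = 2.

10 correct bits and 2 errors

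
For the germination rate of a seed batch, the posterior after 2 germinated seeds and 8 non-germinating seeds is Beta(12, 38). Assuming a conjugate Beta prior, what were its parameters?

Beta is conjugate to the binomial likelihood: posterior = Beta(a+s, b+f).
Subtract the data counts: 12−2=10, 38−8=30.

Beta(10, 30)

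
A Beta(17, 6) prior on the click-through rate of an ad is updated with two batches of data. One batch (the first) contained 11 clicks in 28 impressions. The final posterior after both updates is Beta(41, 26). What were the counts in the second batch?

Because Beta–binomial updating is additive in the counts, the combined data contributed (α_post−α_prior, β_post−β_prior) successes and failures.
Total across both batches: 41−17=24 clicks, 26−6=20 non-clicks.
Subtract the first batch: 24−11=13 clicks and 20−17=3 non-clicks.

13 clicks and 3 non-clicks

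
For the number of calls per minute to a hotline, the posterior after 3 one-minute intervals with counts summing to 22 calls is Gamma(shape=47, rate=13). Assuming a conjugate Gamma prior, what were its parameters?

A Gamma(α, β) prior (rate parametrization) on a Poisson rate with n observations summing to S gives posterior Gamma(α+S, β+n).
So α = 47 − 22 = 25 and β = 13 − 3 = 10.

Gamma(shape=25, rate=10)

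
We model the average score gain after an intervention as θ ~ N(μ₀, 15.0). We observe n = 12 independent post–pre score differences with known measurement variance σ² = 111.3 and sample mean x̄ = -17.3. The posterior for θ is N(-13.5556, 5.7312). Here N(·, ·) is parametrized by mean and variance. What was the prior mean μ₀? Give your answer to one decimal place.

μ₀ = -7.5

The posterior mean is a precision-weighted average: μ_n = (τ₀μ₀ + τ_data·x̄)/(τ₀+τ_data), with τ₀=1/σ₀² and τ_data=n/σ².
Here τ₀ = 1/15.0 = 0.066667 and τ_data = 12/111.3 = 0.107817, so τ_n = 0.174484.
Rearranging for μ₀: μ₀ = (μ_n·τ_n − τ_data·x̄)/τ₀ = (-13.5556·0.174484 − 0.107817·-17.3) / 0.066667 = -0.500001/0.066667 ≈ -7.5.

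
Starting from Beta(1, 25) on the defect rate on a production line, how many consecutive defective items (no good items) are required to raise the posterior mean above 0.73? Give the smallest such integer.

After k defective items and 0 good items the posterior is Beta(1+k, 25), with mean (1+k)/(1+25+k).
Set (1+k)/(26+k) > 0.73 and solve: k > (0.73·26 − 1)/(1 − 0.73) = 66.593.
The smallest integer exceeding 66.593 is 67.

k = 67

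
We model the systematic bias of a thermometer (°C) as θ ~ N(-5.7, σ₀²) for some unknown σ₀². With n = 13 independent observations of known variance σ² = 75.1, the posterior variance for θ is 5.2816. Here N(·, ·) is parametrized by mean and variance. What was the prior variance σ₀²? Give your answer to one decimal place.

σ₀² = 61.6

Posterior precision equals prior precision plus data precision: 1/σ_n² = 1/σ₀² + n/σ².
So 1/σ₀² = 1/5.2816 − 13/75.1 = 0.189337 − 0.173103 = 0.016234.
Hence σ₀² = 1/0.016234 ≈ 61.6.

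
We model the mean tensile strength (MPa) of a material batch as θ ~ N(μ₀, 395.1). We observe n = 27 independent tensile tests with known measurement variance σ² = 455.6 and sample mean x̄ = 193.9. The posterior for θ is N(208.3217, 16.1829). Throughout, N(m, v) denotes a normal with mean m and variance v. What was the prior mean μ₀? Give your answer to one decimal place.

μ₀ = 546.0

The posterior mean is a precision-weighted average: μ_n = (τ₀μ₀ + τ_data·x̄)/(τ₀+τ_data), with τ₀=1/σ₀² and τ_data=n/σ².
Here τ₀ = 1/395.1 = 0.002531 and τ_data = 27/455.6 = 0.059263, so τ_n = 0.061794.
Rearranging for μ₀: μ₀ = (μ_n·τ_n − τ_data·x̄)/τ₀ = (208.3217·0.061794 − 0.059263·193.9) / 0.002531 = 1.381935/0.002531 ≈ 546.0.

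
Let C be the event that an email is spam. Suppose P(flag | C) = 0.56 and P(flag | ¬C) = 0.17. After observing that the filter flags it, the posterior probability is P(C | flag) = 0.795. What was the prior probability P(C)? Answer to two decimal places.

Bayes' rule in odds form gives O(C|E) = O(C)·[P(E|C)/P(E|¬C)], hence O(C) = O(C|E)/LR.
Posterior odds = 0.795/(1−0.795) = 3.8780. LR = 0.56/0.17 = 3.2941.
Prior odds = 3.8780/3.2941 = 1.1773, so P(C) = 1.1773/(1+1.1773) ≈ 0.54.

P(C) = 0.54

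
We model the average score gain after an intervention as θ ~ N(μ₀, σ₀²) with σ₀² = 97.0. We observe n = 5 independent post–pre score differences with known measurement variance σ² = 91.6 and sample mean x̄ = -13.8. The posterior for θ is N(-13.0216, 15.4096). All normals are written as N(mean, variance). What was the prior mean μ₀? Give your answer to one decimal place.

μ₀ = -8.9

The posterior mean is a precision-weighted average: μ_n = (τ₀μ₀ + τ_data·x̄)/(τ₀+τ_data), with τ₀=1/σ₀² and τ_data=n/σ².
Here τ₀ = 1/97.0 = 0.010309 and τ_data = 5/91.6 = 0.054585, so τ_n = 0.064894.
Rearranging for μ₀: μ₀ = (μ_n·τ_n − τ_data·x̄)/τ₀ = (-13.0216·0.064894 − 0.054585·-13.8) / 0.010309 = -0.091751/0.010309 ≈ -8.9.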